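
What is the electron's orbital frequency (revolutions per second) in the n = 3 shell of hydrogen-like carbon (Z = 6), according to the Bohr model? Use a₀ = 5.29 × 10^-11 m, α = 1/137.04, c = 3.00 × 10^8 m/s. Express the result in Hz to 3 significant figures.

8.78 × 10^15 Hz

r = n²a₀/Z = 7.94 × 10^-11 m, v = Zαc/n = 4.38 × 10^6 m/s
f = v/(2πr) = 8.78 × 10^15 Hz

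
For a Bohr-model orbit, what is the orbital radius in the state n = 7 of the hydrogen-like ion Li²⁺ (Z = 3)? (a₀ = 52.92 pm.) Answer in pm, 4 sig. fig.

r_n = n²a₀/Z = 7² × 52.92 / 3
    = 49 × 52.92 / 3 = 864.4 pm

864.4 pm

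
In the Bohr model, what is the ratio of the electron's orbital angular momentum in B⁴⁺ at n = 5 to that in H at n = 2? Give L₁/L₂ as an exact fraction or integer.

5/2

L = nℏ is independent of Z.
L₁/L₂ = n₁/n₂ = 5/2 = 5/2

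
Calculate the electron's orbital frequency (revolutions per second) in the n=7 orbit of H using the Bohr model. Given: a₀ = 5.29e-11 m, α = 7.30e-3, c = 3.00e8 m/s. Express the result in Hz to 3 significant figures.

1.92e13 Hz

r = n²a₀/Z = 2.59e-9 m, v = Zαc/n = 3.13e5 m/s
f = v/(2πr) = 1.92e13 Hz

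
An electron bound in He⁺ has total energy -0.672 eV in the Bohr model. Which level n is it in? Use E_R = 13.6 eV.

E_n = −E_R Z²/n² ⇒ n² = E_R Z²/(−E_n) = 13.6 × 2² / 0.672 ≈ 80.95
n = 9

9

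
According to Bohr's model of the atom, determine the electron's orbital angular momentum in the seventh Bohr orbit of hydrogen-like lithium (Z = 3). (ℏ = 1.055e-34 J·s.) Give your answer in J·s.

L_n = nℏ = 7 × 1.055e-34 = 7.385e-34 J·s

7.385e-34 J·s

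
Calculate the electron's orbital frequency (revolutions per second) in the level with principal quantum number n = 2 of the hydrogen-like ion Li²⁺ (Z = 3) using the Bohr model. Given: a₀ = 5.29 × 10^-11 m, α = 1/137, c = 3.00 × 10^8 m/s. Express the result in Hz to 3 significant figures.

r = n²a₀/Z = 7.05 × 10^-11 m, v = Zαc/n = 3.28 × 10^6 m/s
f = v/(2πr) = 7.41 × 10^15 Hz

7.41 × 10^15 Hz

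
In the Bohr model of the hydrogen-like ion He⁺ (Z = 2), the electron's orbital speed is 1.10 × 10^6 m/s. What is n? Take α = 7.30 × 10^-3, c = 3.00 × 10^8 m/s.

v_n = Zαc/n ⇒ n = Zαc/v = 2 × 0.00730 × 3.00 × 10^8 / 1.10 × 10^6 ≈ 3.98
n = 4

4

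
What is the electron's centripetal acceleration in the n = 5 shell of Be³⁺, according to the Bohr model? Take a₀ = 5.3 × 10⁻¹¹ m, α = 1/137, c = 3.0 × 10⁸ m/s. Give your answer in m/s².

9.3 × 10²¹ m/s²

r = n²a₀/Z = 3.3 × 10⁻¹⁰ m, v = Zαc/n = 1.8 × 10⁶ m/s
a = v²/r = (1.8 × 10⁶)² / 3.3 × 10⁻¹⁰ = 9.3 × 10²¹ m/s²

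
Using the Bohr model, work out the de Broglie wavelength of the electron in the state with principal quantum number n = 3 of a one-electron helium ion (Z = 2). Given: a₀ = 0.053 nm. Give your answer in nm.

The Bohr quantisation condition is nλ = 2πr_n.
r_n = n²a₀/Z = 0.24 nm
λ = 2πr_n/n = 2π·0.24/3 = 0.50 nm

0.50 nm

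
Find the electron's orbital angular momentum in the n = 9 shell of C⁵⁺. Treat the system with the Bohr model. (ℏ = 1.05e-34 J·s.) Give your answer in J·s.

9.45e-34 J·s

L_n = nℏ = 9 × 1.05e-34 = 9.45e-34 J·s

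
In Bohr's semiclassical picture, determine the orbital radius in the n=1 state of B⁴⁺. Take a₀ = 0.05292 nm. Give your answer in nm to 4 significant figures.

r_n = n²a₀/Z = 1² × 0.05292 / 5
    = 1 × 0.05292 / 5 = 0.01058 nm

0.01058 nm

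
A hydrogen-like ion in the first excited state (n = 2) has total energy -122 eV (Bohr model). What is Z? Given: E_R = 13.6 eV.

E_n = −E_R Z²/n² ⇒ Z² = −E_n n²/E_R = 122 × 2² / 13.6 ≈ 35.88
Z = 6

6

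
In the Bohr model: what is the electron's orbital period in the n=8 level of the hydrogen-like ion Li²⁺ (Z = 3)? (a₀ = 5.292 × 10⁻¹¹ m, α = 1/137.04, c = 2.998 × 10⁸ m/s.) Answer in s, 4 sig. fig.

8.647 × 10⁻¹⁵ s

r = n²a₀/Z = 8²·5.292 × 10⁻¹¹/3 = 1.129 × 10⁻⁹ m
v = Zαc/n = 3·0.007297·2.998 × 10⁸/8 = 8.204 × 10⁵ m/s
T = 2πr/v = 8.647 × 10⁻¹⁵ s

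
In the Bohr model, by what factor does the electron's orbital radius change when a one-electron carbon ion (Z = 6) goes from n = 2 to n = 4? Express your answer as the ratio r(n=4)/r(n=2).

4

r ∝ Z^-1 · n^2; with Z fixed, r ∝ n^2.
r(n=4)/r(n=2) = (4/2)^2 = 4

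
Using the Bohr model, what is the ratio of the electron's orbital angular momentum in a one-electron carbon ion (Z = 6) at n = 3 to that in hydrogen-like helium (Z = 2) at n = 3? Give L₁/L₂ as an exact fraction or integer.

1

L = nℏ is independent of Z.
L₁/L₂ = n₁/n₂ = 3/3 = 1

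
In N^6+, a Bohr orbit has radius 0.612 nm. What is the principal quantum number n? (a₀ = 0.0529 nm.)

9

r_n = n²a₀/Z ⇒ n² = rZ/a₀ = 0.612 × 7 / 0.0529 ≈ 80.98
n = 9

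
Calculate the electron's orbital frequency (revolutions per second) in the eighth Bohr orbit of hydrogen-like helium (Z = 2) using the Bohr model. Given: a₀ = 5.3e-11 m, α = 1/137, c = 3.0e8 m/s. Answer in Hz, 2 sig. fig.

5.1e13 Hz

r = n²a₀/Z = 1.7e-9 m, v = Zαc/n = 5.5e5 m/s
f = v/(2πr) = 5.1e13 Hz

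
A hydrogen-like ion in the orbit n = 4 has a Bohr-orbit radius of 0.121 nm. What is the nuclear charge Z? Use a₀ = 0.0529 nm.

7

r_n = n²a₀/Z ⇒ Z = n²a₀/r = 4² × 0.0529 / 0.121 ≈ 7.00
Z = 7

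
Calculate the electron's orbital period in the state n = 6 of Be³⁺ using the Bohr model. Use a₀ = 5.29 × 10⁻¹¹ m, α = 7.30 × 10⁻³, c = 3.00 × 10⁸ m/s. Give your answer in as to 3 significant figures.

2050 as

r = n²a₀/Z = 6²·5.29 × 10⁻¹¹/4 = 4.76 × 10⁻¹⁰ m
v = Zαc/n = 4·0.00730·3.00 × 10⁸/6 = 1.46 × 10⁶ m/s
T = 2πr/v = 2.05 × 10⁻¹⁵ s = 2050 as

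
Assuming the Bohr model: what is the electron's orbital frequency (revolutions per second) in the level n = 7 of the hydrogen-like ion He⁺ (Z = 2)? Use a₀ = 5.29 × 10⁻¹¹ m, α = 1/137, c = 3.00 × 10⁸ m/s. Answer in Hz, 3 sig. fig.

7.68 × 10¹³ Hz

r = n²a₀/Z = 1.30 × 10⁻⁹ m, v = Zαc/n = 6.26 × 10⁵ m/s
f = v/(2πr) = 7.68 × 10¹³ Hz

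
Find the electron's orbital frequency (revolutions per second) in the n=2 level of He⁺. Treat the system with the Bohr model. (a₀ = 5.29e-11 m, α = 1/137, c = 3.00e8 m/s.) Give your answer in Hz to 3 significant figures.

3.29e15 Hz

r = n²a₀/Z = 1.06e-10 m, v = Zαc/n = 2.19e6 m/s
f = v/(2πr) = 3.29e15 Hz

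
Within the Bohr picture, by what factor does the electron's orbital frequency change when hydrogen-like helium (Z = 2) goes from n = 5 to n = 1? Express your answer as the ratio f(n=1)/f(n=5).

125

f ∝ Z^2 · n^-3; with Z fixed, f ∝ n^-3.
f(n=1)/f(n=5) = (1/5)^-3 = 125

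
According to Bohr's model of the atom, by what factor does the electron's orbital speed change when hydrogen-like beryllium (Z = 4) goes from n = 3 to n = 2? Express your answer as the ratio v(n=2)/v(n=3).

v ∝ Z^1 · n^-1; with Z fixed, v ∝ n^-1.
v(n=2)/v(n=3) = (2/3)^-1 = 3/2

3/2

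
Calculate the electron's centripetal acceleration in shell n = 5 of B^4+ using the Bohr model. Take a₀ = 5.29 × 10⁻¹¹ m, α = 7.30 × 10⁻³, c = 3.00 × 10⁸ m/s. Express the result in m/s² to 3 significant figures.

r = n²a₀/Z = 2.64 × 10⁻¹⁰ m, v = Zαc/n = 2.19 × 10⁶ m/s
a = v²/r = (2.19 × 10⁶)² / 2.64 × 10⁻¹⁰ = 1.81 × 10²² m/s²

1.81 × 10²² m/s²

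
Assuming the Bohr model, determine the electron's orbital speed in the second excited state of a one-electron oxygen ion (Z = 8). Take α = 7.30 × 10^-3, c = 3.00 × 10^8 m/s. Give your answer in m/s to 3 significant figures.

v_n = Zαc/n = 8 × 0.00730 × 3.00 × 10^8 / 3
    = 5.84 × 10^6 m/s

5.84 × 10^6 m/s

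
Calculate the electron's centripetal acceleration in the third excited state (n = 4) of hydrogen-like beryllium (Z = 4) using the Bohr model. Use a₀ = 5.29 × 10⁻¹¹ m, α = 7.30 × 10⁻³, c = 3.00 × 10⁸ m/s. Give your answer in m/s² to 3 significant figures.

2.27 × 10²² m/s²

r = n²a₀/Z = 2.12 × 10⁻¹⁰ m, v = Zαc/n = 2.19 × 10⁶ m/s
a = v²/r = (2.19 × 10⁶)² / 2.12 × 10⁻¹⁰ = 2.27 × 10²² m/s²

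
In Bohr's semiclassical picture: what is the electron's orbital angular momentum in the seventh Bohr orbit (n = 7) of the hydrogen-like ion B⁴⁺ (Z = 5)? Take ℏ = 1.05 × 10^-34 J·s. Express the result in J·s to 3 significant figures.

7.35 × 10^-34 J·s

L_n = nℏ = 7 × 1.05 × 10^-34 = 7.35 × 10^-34 J·s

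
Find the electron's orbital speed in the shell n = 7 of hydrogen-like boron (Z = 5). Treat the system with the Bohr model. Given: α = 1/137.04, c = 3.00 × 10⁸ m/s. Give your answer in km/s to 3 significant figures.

v_n = Zαc/n = 5 × 0.00730 × 3.00 × 10⁸ / 7
    = 1560 km/s

1560 km/s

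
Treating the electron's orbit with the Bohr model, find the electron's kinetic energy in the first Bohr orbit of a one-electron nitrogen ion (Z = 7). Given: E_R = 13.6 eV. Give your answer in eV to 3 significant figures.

For a Coulomb orbit the virial theorem gives K = −E_n.
E_n = −E_R·Z²/n², so K = E_R·Z²/n² = 13.6 × 7²/1² = 666 eV

666 eV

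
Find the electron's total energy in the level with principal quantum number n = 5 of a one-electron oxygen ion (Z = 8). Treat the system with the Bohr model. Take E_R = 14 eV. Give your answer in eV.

E_n = −E_R·Z²/n² = −14 × 8²/5² = -36 eV

-36 eV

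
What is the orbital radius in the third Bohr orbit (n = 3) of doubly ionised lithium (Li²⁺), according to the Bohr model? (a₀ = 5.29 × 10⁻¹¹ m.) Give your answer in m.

1.59 × 10⁻¹⁰ m

r_n = n²a₀/Z = 3² × 5.29 × 10⁻¹¹ / 3
    = 9 × 5.29 × 10⁻¹¹ / 3 = 1.59 × 10⁻¹⁰ m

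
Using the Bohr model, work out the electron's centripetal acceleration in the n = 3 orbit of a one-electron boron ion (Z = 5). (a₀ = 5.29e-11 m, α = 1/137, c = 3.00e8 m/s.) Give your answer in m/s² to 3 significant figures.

1.40e23 m/s²

r = n²a₀/Z = 9.52e-11 m, v = Zαc/n = 3.65e6 m/s
a = v²/r = (3.65e6)² / 9.52e-11 = 1.40e23 m/s²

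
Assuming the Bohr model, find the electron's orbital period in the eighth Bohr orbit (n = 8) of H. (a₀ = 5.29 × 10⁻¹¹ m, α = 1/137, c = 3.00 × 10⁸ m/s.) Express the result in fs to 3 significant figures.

r = n²a₀/Z = 8²·5.29 × 10⁻¹¹/1 = 3.39 × 10⁻⁹ m
v = Zαc/n = 1·0.00730·3.00 × 10⁸/8 = 2.74 × 10⁵ m/s
T = 2πr/v = 7.77 × 10⁻¹⁴ s = 77.7 fs

77.7 fs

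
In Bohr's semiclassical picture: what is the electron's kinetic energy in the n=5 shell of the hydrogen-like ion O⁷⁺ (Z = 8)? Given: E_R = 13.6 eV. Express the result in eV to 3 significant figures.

For a Coulomb orbit the virial theorem gives K = −E_n.
E_n = −E_R·Z²/n², so K = E_R·Z²/n² = 13.6 × 8²/5² = 34.8 eV

34.8 eV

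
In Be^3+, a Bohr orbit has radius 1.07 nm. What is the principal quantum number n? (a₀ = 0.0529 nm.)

9

r_n = n²a₀/Z ⇒ n² = rZ/a₀ = 1.07 × 4 / 0.0529 ≈ 80.91
n = 9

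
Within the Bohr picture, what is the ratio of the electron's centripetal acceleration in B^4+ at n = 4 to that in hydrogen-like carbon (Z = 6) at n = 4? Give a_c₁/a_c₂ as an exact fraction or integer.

125/216

a_c ∝ Z^3 · n^-4
a_c₁/a_c₂ = (5/6)^3 · (4/4)^-4 = 125/216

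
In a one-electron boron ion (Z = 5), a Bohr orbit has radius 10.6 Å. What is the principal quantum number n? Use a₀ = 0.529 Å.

r_n = n²a₀/Z ⇒ n² = rZ/a₀ = 10.6 × 5 / 0.529 ≈ 100.19
n = 10

10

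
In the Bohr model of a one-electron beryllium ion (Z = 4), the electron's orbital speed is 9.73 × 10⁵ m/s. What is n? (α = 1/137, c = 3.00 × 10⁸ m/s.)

9

v_n = Zαc/n ⇒ n = Zαc/v = 4 × 0.00730 × 3.00 × 10⁸ / 9.73 × 10⁵ ≈ 9.00
n = 9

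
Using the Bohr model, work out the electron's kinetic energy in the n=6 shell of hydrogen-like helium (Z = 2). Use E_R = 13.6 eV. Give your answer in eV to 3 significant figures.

For a Coulomb orbit the virial theorem gives K = −E_n.
E_n = −E_R·Z²/n², so K = E_R·Z²/n² = 13.6 × 2²/6² = 1.51 eV

1.51 eV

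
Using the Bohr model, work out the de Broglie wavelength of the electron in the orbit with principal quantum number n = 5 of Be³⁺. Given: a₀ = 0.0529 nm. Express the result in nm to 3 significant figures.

0.415 nm

The Bohr quantisation condition is nλ = 2πr_n.
r_n = n²a₀/Z = 0.331 nm
λ = 2πr_n/n = 2π·0.331/5 = 0.415 nm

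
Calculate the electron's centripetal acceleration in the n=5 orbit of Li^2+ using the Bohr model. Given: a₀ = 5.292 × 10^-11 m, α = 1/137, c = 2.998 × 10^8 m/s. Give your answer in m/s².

3.909 × 10^21 m/s²

r = n²a₀/Z = 4.410 × 10^-10 m, v = Zαc/n = 1.313 × 10^6 m/s
a = v²/r = (1.313 × 10^6)² / 4.410 × 10^-10 = 3.909 × 10^21 m/s²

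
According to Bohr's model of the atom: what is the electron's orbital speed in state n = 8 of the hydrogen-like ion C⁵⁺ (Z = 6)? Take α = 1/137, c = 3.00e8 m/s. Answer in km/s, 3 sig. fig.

1640 km/s

v_n = Zαc/n = 6 × 0.00730 × 3.00e8 / 8
    = 1640 km/s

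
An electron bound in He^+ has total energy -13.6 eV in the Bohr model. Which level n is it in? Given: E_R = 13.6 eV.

2

E_n = −E_R Z²/n² ⇒ n² = E_R Z²/(−E_n) = 13.6 × 2² / 13.6 ≈ 4.00
n = 2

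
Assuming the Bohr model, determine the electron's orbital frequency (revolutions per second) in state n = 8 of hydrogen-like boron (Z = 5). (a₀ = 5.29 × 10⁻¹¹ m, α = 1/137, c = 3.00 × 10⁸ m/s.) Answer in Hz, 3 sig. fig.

3.22 × 10¹⁴ Hz

r = n²a₀/Z = 6.77 × 10⁻¹⁰ m, v = Zαc/n = 1.37 × 10⁶ m/s
f = v/(2πr) = 3.22 × 10¹⁴ Hz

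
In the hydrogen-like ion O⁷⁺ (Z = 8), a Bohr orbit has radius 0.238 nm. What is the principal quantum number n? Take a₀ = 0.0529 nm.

6

r_n = n²a₀/Z ⇒ n² = rZ/a₀ = 0.238 × 8 / 0.0529 ≈ 35.99
n = 6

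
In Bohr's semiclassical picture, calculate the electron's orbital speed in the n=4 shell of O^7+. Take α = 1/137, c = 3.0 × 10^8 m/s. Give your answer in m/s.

v_n = Zαc/n = 8 × 0.0073 × 3.0 × 10^8 / 4
    = 4.4 × 10^6 m/s

4.4 × 10^6 m/s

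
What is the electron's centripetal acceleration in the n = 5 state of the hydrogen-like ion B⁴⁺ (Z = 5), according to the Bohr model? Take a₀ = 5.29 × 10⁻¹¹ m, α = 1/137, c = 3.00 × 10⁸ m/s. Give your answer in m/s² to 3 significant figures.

r = n²a₀/Z = 2.64 × 10⁻¹⁰ m, v = Zαc/n = 2.19 × 10⁶ m/s
a = v²/r = (2.19 × 10⁶)² / 2.64 × 10⁻¹⁰ = 1.81 × 10²² m/s²

1.81 × 10²² m/s²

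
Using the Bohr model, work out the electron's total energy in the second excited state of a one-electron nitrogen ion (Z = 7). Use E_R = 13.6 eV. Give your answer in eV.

E_n = −E_R·Z²/n² = −13.6 × 7²/3² = -74.0 eV

-74.0 eV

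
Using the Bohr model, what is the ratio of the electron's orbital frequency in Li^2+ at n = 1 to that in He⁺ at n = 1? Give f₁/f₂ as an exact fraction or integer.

9/4

f ∝ Z^2 · n^-3
f₁/f₂ = (3/2)^2 · (1/1)^-3 = 9/4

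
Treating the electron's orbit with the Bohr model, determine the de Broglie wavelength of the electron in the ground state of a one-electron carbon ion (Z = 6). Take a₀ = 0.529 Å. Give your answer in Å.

The Bohr quantisation condition is nλ = 2πr_n.
r_n = n²a₀/Z = 0.0882 Å
λ = 2πr_n/n = 2π·0.0882/1 = 0.554 Å

0.554 Å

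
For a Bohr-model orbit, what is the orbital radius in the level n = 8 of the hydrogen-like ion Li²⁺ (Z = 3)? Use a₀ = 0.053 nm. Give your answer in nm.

r_n = n²a₀/Z = 8² × 0.053 / 3
    = 64 × 0.053 / 3 = 1.1 nm

1.1 nm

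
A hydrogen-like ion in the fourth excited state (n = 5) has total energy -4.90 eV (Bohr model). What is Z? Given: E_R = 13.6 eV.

3

E_n = −E_R Z²/n² ⇒ Z² = −E_n n²/E_R = 4.90 × 5² / 13.6 ≈ 9.01
Z = 3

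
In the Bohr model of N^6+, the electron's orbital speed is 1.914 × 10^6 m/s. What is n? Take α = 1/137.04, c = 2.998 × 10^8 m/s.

8

v_n = Zαc/n ⇒ n = Zαc/v = 7 × 0.007297 × 2.998 × 10^8 / 1.914 × 10^6 ≈ 8.00
n = 8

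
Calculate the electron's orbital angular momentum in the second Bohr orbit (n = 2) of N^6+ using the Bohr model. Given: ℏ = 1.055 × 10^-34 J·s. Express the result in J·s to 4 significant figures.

2.110 × 10^-34 J·s

L_n = nℏ = 2 × 1.055 × 10^-34 = 2.110 × 10^-34 J·s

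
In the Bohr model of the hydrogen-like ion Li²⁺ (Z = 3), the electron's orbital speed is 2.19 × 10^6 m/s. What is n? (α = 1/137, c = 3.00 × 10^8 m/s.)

3

v_n = Zαc/n ⇒ n = Zαc/v = 3 × 0.00730 × 3.00 × 10^8 / 2.19 × 10^6 ≈ 3.00
n = 3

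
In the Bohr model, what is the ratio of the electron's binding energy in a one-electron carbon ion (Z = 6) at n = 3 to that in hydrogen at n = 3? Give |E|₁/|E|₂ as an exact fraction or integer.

36

|E| ∝ Z^2 · n^-2
|E|₁/|E|₂ = (6/1)^2 · (3/3)^-2 = 36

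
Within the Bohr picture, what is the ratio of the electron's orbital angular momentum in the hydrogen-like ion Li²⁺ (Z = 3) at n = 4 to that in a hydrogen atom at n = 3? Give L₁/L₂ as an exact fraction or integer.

L = nℏ is independent of Z.
L₁/L₂ = n₁/n₂ = 4/3 = 4/3

4/3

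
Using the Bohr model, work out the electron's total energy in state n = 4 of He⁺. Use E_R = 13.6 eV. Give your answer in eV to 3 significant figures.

E_n = −E_R·Z²/n² = −13.6 × 2²/4² = -3.40 eV

-3.40 eV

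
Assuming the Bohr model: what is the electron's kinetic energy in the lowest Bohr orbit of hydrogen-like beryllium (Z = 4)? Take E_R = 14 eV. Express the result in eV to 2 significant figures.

220 eV

For a Coulomb orbit the virial theorem gives K = −E_n.
E_n = −E_R·Z²/n², so K = E_R·Z²/n² = 14 × 4²/1² = 220 eV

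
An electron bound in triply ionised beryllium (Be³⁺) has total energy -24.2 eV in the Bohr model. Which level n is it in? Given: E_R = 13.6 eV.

E_n = −E_R Z²/n² ⇒ n² = E_R Z²/(−E_n) = 13.6 × 4² / 24.2 ≈ 8.99
n = 3

3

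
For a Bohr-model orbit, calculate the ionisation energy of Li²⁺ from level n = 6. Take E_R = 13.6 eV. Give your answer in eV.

E_n = −E_R·Z²/n² = −13.6 × 3²/6² eV = -3.40 eV
Ionisation energy = −E_n = 3.40 eV

3.40 eV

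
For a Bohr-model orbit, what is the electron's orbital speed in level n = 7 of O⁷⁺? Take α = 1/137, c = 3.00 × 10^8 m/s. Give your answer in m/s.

2.50 × 10^6 m/s

v_n = Zαc/n = 8 × 0.00730 × 3.00 × 10^8 / 7
    = 2.50 × 10^6 m/s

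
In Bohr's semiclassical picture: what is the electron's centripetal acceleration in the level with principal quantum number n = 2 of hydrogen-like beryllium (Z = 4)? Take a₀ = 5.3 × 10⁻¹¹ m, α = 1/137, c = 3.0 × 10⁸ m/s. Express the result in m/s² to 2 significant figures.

r = n²a₀/Z = 5.3 × 10⁻¹¹ m, v = Zαc/n = 4.4 × 10⁶ m/s
a = v²/r = (4.4 × 10⁶)² / 5.3 × 10⁻¹¹ = 3.6 × 10²³ m/s²

3.6 × 10²³ m/s²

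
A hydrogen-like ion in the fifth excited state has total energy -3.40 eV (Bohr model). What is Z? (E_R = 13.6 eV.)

3

E_n = −E_R Z²/n² ⇒ Z² = −E_n n²/E_R = 3.40 × 6² / 13.6 ≈ 9.00
Z = 3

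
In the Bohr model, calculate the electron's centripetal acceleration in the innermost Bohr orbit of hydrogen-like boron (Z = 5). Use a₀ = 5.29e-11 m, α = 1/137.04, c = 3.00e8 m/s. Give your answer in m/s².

1.13e25 m/s²

r = n²a₀/Z = 1.06e-11 m, v = Zαc/n = 1.09e7 m/s
a = v²/r = (1.09e7)² / 1.06e-11 = 1.13e25 m/s²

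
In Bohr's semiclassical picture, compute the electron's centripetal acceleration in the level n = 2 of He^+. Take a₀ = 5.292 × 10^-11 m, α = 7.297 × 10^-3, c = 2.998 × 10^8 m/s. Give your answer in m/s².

r = n²a₀/Z = 1.058 × 10^-10 m, v = Zαc/n = 2.188 × 10^6 m/s
a = v²/r = (2.188 × 10^6)² / 1.058 × 10^-10 = 4.522 × 10^22 m/s²

4.522 × 10^22 m/s²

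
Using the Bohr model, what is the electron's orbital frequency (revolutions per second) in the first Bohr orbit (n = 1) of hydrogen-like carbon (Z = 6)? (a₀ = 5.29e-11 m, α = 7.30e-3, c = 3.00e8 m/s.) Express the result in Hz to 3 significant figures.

r = n²a₀/Z = 8.82e-12 m, v = Zαc/n = 1.31e7 m/s
f = v/(2πr) = 2.37e17 Hz

2.37e17 Hz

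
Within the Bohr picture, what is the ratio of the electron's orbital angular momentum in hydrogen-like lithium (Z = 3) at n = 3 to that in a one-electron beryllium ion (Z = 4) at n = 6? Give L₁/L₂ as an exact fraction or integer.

1/2

L = nℏ is independent of Z.
L₁/L₂ = n₁/n₂ = 3/6 = 1/2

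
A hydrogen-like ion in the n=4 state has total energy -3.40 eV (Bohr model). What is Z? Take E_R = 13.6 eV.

E_n = −E_R Z²/n² ⇒ Z² = −E_n n²/E_R = 3.40 × 4² / 13.6 ≈ 4.00
Z = 2

2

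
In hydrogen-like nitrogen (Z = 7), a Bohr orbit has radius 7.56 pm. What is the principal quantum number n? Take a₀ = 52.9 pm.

r_n = n²a₀/Z ⇒ n² = rZ/a₀ = 7.56 × 7 / 52.9 ≈ 1.00
n = 1

1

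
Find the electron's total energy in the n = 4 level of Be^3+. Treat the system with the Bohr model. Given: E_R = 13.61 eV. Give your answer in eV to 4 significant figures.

-13.61 eV

E_n = −E_R·Z²/n² = −13.61 × 4²/4² = -13.61 eV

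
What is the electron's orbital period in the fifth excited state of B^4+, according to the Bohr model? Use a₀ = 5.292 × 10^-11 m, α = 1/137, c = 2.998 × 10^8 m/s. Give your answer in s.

1.313 × 10^-15 s

r = n²a₀/Z = 6²·5.292 × 10^-11/5 = 3.810 × 10^-10 m
v = Zαc/n = 5·0.007299·2.998 × 10^8/6 = 1.824 × 10^6 m/s
T = 2πr/v = 1.313 × 10^-15 s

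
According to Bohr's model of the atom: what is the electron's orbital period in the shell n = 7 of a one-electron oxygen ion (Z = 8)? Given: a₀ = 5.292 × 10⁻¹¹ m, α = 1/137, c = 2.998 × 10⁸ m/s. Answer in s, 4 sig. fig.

8.143 × 10⁻¹⁶ s

r = n²a₀/Z = 7²·5.292 × 10⁻¹¹/8 = 3.241 × 10⁻¹⁰ m
v = Zαc/n = 8·0.007299·2.998 × 10⁸/7 = 2.501 × 10⁶ m/s
T = 2πr/v = 8.143 × 10⁻¹⁶ s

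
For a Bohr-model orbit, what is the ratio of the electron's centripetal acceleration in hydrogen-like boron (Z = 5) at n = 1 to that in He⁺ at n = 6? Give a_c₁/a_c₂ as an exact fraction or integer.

a_c ∝ Z^3 · n^-4
a_c₁/a_c₂ = (5/2)^3 · (1/6)^-4 = 20250

20250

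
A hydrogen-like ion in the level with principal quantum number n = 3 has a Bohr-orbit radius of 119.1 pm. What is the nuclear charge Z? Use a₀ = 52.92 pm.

4

r_n = n²a₀/Z ⇒ Z = n²a₀/r = 3² × 52.92 / 119.1 ≈ 4.00
Z = 4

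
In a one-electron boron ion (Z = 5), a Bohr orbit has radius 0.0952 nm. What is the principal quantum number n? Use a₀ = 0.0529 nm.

3

r_n = n²a₀/Z ⇒ n² = rZ/a₀ = 0.0952 × 5 / 0.0529 ≈ 9.00
n = 3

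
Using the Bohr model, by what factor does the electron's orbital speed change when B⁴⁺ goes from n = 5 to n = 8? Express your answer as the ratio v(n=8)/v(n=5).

5/8

v ∝ Z^1 · n^-1; with Z fixed, v ∝ n^-1.
v(n=8)/v(n=5) = (8/5)^-1 = 5/8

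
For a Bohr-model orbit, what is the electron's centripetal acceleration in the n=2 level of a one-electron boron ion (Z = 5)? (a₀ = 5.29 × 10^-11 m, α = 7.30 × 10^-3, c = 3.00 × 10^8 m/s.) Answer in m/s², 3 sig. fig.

7.08 × 10^23 m/s²

r = n²a₀/Z = 4.23 × 10^-11 m, v = Zαc/n = 5.47 × 10^6 m/s
a = v²/r = (5.47 × 10^6)² / 4.23 × 10^-11 = 7.08 × 10^23 m/s²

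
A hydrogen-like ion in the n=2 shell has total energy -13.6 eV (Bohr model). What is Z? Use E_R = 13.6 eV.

2

E_n = −E_R Z²/n² ⇒ Z² = −E_n n²/E_R = 13.6 × 2² / 13.6 ≈ 4.00
Z = 2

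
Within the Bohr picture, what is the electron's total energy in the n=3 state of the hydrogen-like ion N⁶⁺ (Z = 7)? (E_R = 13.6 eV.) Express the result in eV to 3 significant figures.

E_n = −E_R·Z²/n² = −13.6 × 7²/3² = -74.0 eV

-74.0 eV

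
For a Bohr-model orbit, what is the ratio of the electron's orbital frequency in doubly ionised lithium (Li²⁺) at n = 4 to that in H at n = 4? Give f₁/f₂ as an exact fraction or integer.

9

f ∝ Z^2 · n^-3
f₁/f₂ = (3/1)^2 · (4/4)^-3 = 9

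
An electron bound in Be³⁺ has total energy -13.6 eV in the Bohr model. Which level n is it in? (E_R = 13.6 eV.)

E_n = −E_R Z²/n² ⇒ n² = E_R Z²/(−E_n) = 13.6 × 4² / 13.6 ≈ 16.00
n = 4

4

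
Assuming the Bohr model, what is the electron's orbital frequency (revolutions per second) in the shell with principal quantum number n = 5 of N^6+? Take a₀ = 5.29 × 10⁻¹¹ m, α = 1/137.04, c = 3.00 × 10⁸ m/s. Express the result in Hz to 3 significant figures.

2.58 × 10¹⁵ Hz

r = n²a₀/Z = 1.89 × 10⁻¹⁰ m, v = Zαc/n = 3.06 × 10⁶ m/s
f = v/(2πr) = 2.58 × 10¹⁵ Hz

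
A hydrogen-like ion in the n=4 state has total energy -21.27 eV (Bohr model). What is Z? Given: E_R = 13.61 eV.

5

E_n = −E_R Z²/n² ⇒ Z² = −E_n n²/E_R = 21.27 × 4² / 13.61 ≈ 25.01
Z = 5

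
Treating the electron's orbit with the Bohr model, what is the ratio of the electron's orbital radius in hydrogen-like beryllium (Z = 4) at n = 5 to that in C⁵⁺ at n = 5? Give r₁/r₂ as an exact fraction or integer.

3/2

r ∝ Z^-1 · n^2
r₁/r₂ = (4/6)^-1 · (5/5)^2 = 3/2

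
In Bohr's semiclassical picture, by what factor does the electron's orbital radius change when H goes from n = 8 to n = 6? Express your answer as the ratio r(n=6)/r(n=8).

9/16

r ∝ Z^-1 · n^2; with Z fixed, r ∝ n^2.
r(n=6)/r(n=8) = (6/8)^2 = 9/16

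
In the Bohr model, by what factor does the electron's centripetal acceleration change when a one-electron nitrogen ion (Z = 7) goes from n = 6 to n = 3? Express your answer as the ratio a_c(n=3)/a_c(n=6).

16

a_c ∝ Z^3 · n^-4; with Z fixed, a_c ∝ n^-4.
a_c(n=3)/a_c(n=6) = (3/6)^-4 = 16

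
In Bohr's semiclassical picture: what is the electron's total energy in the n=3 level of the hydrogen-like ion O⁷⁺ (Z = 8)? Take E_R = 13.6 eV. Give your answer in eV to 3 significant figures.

-96.7 eV

E_n = −E_R·Z²/n² = −13.6 × 8²/3² = -96.7 eV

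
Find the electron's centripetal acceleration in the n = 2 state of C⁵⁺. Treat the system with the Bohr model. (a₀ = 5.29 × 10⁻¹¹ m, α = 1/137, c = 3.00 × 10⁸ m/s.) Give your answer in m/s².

r = n²a₀/Z = 3.53 × 10⁻¹¹ m, v = Zαc/n = 6.57 × 10⁶ m/s
a = v²/r = (6.57 × 10⁶)² / 3.53 × 10⁻¹¹ = 1.22 × 10²⁴ m/s²

1.22 × 10²⁴ m/s²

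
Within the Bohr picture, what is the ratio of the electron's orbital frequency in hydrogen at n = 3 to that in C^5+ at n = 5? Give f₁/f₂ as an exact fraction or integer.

f ∝ Z^2 · n^-3
f₁/f₂ = (1/6)^2 · (3/5)^-3 = 125/972

125/972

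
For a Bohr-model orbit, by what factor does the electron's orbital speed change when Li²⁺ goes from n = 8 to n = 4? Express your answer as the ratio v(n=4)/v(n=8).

v ∝ Z^1 · n^-1; with Z fixed, v ∝ n^-1.
v(n=4)/v(n=8) = (4/8)^-1 = 2

2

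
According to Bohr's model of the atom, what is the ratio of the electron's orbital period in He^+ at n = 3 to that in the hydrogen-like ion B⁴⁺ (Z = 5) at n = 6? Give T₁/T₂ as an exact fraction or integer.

25/32

T ∝ Z^-2 · n^3
T₁/T₂ = (2/5)^-2 · (3/6)^3 = 25/32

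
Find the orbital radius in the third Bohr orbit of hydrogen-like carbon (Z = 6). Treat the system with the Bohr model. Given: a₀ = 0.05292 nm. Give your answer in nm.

r_n = n²a₀/Z = 3² × 0.05292 / 6
    = 9 × 0.05292 / 6 = 0.07938 nm

0.07938 nm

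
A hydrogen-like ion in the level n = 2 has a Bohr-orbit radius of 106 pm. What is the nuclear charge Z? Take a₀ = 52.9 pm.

2

r_n = n²a₀/Z ⇒ Z = n²a₀/r = 2² × 52.9 / 106 ≈ 2.00
Z = 2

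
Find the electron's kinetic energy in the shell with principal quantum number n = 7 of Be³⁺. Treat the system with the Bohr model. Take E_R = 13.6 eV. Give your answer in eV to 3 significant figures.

4.44 eV

For a Coulomb orbit the virial theorem gives K = −E_n.
E_n = −E_R·Z²/n², so K = E_R·Z²/n² = 13.6 × 4²/7² = 4.44 eV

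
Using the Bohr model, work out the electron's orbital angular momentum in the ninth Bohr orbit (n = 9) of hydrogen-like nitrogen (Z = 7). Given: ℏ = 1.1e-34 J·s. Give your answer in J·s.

9.9e-34 J·s

L_n = nℏ = 9 × 1.1e-34 = 9.9e-34 J·s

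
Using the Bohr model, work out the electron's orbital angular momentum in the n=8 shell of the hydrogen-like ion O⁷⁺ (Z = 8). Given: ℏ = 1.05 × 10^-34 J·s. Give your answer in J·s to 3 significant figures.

8.40 × 10^-34 J·s

L_n = nℏ = 8 × 1.05 × 10^-34 = 8.40 × 10^-34 J·s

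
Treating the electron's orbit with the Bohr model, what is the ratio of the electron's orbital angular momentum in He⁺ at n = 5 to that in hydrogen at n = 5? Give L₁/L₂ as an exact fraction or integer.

1

L = nℏ is independent of Z.
L₁/L₂ = n₁/n₂ = 5/5 = 1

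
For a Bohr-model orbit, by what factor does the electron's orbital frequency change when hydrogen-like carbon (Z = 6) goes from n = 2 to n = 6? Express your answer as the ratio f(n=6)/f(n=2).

f ∝ Z^2 · n^-3; with Z fixed, f ∝ n^-3.
f(n=6)/f(n=2) = (6/2)^-3 = 1/27

1/27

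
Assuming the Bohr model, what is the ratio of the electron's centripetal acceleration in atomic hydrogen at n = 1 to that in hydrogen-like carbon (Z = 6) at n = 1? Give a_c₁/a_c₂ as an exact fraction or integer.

1/216

a_c ∝ Z^3 · n^-4
a_c₁/a_c₂ = (1/6)^3 · (1/1)^-4 = 1/216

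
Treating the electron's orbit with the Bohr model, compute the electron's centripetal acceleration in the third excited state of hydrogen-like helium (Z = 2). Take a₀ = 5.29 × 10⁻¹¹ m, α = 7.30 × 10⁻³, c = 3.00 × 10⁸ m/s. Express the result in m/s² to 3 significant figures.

2.83 × 10²¹ m/s²

r = n²a₀/Z = 4.23 × 10⁻¹⁰ m, v = Zαc/n = 1.09 × 10⁶ m/s
a = v²/r = (1.09 × 10⁶)² / 4.23 × 10⁻¹⁰ = 2.83 × 10²¹ m/s²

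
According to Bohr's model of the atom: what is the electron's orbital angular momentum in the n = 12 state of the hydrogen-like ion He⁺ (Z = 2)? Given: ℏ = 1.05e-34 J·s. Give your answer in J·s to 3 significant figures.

1.26e-33 J·s

L_n = nℏ = 12 × 1.05e-34 = 1.26e-33 J·s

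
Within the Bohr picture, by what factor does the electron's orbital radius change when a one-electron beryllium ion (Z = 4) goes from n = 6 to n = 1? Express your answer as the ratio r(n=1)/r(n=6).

1/36

r ∝ Z^-1 · n^2; with Z fixed, r ∝ n^2.
r(n=1)/r(n=6) = (1/6)^2 = 1/36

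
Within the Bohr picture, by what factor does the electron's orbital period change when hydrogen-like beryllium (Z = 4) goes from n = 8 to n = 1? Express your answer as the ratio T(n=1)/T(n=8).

1/512

T ∝ Z^-2 · n^3; with Z fixed, T ∝ n^3.
T(n=1)/T(n=8) = (1/8)^3 = 1/512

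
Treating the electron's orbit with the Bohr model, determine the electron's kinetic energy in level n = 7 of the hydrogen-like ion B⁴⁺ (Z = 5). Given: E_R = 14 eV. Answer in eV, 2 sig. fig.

7.1 eV

For a Coulomb orbit the virial theorem gives K = −E_n.
E_n = −E_R·Z²/n², so K = E_R·Z²/n² = 14 × 5²/7² = 7.1 eV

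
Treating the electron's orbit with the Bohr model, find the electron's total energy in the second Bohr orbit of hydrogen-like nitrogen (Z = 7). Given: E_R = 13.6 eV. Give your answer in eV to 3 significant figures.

E_n = −E_R·Z²/n² = −13.6 × 7²/2² = -167 eV

-167 eV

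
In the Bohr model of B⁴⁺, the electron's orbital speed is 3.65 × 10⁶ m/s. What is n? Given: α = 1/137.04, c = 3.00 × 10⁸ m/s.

3

v_n = Zαc/n ⇒ n = Zαc/v = 5 × 0.00730 × 3.00 × 10⁸ / 3.65 × 10⁶ ≈ 3.00
n = 3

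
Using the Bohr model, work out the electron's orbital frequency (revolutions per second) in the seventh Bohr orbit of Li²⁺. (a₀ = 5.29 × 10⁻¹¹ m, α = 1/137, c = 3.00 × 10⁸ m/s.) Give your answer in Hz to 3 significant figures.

1.73 × 10¹⁴ Hz

r = n²a₀/Z = 8.64 × 10⁻¹⁰ m, v = Zαc/n = 9.38 × 10⁵ m/s
f = v/(2πr) = 1.73 × 10¹⁴ Hz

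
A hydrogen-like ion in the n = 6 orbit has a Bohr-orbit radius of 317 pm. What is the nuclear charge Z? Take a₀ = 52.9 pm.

6

r_n = n²a₀/Z ⇒ Z = n²a₀/r = 6² × 52.9 / 317 ≈ 6.01
Z = 6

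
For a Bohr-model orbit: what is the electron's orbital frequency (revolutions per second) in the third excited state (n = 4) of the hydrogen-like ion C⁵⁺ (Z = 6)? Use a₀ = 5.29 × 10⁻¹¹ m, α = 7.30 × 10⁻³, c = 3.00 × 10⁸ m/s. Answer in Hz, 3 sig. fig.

3.71 × 10¹⁵ Hz

r = n²a₀/Z = 1.41 × 10⁻¹⁰ m, v = Zαc/n = 3.29 × 10⁶ m/s
f = v/(2πr) = 3.71 × 10¹⁵ Hz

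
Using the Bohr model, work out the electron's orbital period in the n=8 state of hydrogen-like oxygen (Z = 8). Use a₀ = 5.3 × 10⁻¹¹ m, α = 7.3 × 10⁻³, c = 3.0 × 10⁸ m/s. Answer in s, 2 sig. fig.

r = n²a₀/Z = 8²·5.3 × 10⁻¹¹/8 = 4.2 × 10⁻¹⁰ m
v = Zαc/n = 8·0.0073·3.0 × 10⁸/8 = 2.2 × 10⁶ m/s
T = 2πr/v = 1.2 × 10⁻¹⁵ s

1.2 × 10⁻¹⁵ s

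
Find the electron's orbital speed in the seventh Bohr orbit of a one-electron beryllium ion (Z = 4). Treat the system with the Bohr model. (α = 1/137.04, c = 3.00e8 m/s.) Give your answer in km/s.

1250 km/s

v_n = Zαc/n = 4 × 0.00730 × 3.00e8 / 7
    = 1250 km/s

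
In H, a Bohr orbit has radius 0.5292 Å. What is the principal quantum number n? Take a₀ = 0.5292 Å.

1

r_n = n²a₀/Z ⇒ n² = rZ/a₀ = 0.5292 × 1 / 0.5292 ≈ 1.00
n = 1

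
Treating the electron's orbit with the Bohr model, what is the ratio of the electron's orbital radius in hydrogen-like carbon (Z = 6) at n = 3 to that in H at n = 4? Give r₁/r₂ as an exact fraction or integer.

3/32

r ∝ Z^-1 · n^2
r₁/r₂ = (6/1)^-1 · (3/4)^2 = 3/32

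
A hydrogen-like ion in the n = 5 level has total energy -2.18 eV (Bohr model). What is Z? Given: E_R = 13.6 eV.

2

E_n = −E_R Z²/n² ⇒ Z² = −E_n n²/E_R = 2.18 × 5² / 13.6 ≈ 4.01
Z = 2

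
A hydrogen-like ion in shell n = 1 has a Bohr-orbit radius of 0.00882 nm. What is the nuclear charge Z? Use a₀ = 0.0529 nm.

6

r_n = n²a₀/Z ⇒ Z = n²a₀/r = 1² × 0.0529 / 0.00882 ≈ 6.00
Z = 6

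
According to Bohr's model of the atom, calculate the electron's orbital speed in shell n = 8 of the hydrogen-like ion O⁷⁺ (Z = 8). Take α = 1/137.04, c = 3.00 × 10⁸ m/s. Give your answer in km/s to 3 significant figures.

2190 km/s

v_n = Zαc/n = 8 × 0.00730 × 3.00 × 10⁸ / 8
    = 2190 km/s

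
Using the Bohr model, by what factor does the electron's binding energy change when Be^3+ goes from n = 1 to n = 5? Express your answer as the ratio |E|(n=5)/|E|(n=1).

|E| ∝ Z^2 · n^-2; with Z fixed, |E| ∝ n^-2.
|E|(n=5)/|E|(n=1) = (5/1)^-2 = 1/25

1/25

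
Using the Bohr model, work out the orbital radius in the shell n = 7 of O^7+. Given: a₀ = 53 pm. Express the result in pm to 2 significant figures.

r_n = n²a₀/Z = 7² × 53 / 8
    = 49 × 53 / 8 = 320 pm

320 pm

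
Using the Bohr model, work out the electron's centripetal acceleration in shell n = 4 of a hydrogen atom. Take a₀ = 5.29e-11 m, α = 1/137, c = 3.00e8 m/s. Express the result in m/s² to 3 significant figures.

r = n²a₀/Z = 8.46e-10 m, v = Zαc/n = 5.47e5 m/s
a = v²/r = (5.47e5)² / 8.46e-10 = 3.54e20 m/s²

3.54e20 m/s²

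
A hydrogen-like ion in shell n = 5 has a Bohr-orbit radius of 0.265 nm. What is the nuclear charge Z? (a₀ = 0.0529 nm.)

r_n = n²a₀/Z ⇒ Z = n²a₀/r = 5² × 0.0529 / 0.265 ≈ 4.99
Z = 5

5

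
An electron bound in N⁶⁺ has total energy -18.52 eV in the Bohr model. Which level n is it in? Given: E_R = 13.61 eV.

6

E_n = −E_R Z²/n² ⇒ n² = E_R Z²/(−E_n) = 13.61 × 7² / 18.52 ≈ 36.01
n = 6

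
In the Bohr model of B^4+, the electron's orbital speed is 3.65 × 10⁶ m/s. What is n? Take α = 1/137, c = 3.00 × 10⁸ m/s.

3

v_n = Zαc/n ⇒ n = Zαc/v = 5 × 0.00730 × 3.00 × 10⁸ / 3.65 × 10⁶ ≈ 3.00
n = 3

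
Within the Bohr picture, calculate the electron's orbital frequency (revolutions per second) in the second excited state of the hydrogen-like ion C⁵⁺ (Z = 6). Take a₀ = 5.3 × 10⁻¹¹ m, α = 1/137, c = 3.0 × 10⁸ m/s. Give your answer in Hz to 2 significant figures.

r = n²a₀/Z = 8.0 × 10⁻¹¹ m, v = Zαc/n = 4.4 × 10⁶ m/s
f = v/(2πr) = 8.8 × 10¹⁵ Hz

8.8 × 10¹⁵ Hz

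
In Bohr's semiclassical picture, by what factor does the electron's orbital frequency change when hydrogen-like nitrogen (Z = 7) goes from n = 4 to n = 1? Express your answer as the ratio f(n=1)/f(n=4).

f ∝ Z^2 · n^-3; with Z fixed, f ∝ n^-3.
f(n=1)/f(n=4) = (1/4)^-3 = 64

64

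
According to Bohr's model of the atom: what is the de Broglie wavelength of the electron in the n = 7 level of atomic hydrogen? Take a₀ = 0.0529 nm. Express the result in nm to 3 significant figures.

2.33 nm

The Bohr quantisation condition is nλ = 2πr_n.
r_n = n²a₀/Z = 2.59 nm
λ = 2πr_n/n = 2π·2.59/7 = 2.33 nm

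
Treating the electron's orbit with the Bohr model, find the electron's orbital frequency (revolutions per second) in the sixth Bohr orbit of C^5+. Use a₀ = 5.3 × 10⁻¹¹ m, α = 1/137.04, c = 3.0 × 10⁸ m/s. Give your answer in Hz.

r = n²a₀/Z = 3.2 × 10⁻¹⁰ m, v = Zαc/n = 2.2 × 10⁶ m/s
f = v/(2πr) = 1.1 × 10¹⁵ Hz

1.1 × 10¹⁵ Hz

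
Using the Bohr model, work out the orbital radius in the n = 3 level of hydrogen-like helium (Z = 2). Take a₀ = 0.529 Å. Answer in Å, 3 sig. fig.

2.38 Å

r_n = n²a₀/Z = 3² × 0.529 / 2
    = 9 × 0.529 / 2 = 2.38 Å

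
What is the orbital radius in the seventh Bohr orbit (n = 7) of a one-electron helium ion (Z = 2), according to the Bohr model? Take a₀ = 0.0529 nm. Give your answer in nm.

r_n = n²a₀/Z = 7² × 0.0529 / 2
    = 49 × 0.0529 / 2 = 1.30 nm

1.30 nm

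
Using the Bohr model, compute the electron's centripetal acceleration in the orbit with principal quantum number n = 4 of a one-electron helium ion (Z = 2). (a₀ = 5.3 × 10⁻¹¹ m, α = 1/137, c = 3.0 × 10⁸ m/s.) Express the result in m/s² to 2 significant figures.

r = n²a₀/Z = 4.2 × 10⁻¹⁰ m, v = Zαc/n = 1.1 × 10⁶ m/s
a = v²/r = (1.1 × 10⁶)² / 4.2 × 10⁻¹⁰ = 2.8 × 10²¹ m/s²

2.8 × 10²¹ m/s²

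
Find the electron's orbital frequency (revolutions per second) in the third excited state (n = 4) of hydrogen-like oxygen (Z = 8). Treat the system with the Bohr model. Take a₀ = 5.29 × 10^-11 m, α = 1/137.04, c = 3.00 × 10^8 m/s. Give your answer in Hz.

r = n²a₀/Z = 1.06 × 10^-10 m, v = Zαc/n = 4.38 × 10^6 m/s
f = v/(2πr) = 6.59 × 10^15 Hz

6.59 × 10^15 Hz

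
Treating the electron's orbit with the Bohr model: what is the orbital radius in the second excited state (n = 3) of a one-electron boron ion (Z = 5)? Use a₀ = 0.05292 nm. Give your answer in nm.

0.09526 nm

r_n = n²a₀/Z = 3² × 0.05292 / 5
    = 9 × 0.05292 / 5 = 0.09526 nm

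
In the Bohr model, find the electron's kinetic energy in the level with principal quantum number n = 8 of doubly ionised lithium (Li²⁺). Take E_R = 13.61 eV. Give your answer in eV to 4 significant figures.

For a Coulomb orbit the virial theorem gives K = −E_n.
E_n = −E_R·Z²/n², so K = E_R·Z²/n² = 13.61 × 3²/8² = 1.914 eV

1.914 eV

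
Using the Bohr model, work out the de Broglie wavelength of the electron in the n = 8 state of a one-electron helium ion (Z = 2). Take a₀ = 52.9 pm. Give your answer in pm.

The Bohr quantisation condition is nλ = 2πr_n.
r_n = n²a₀/Z = 1690 pm
λ = 2πr_n/n = 2π·1690/8 = 1330 pm

1330 pm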